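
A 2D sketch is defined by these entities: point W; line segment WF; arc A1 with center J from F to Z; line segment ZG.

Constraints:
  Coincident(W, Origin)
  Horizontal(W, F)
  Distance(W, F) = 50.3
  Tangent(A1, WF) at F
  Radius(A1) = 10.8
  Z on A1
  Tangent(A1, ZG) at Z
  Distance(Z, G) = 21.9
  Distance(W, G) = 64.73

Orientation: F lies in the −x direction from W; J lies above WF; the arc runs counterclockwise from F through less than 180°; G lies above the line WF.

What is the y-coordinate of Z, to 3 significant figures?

17.2

Checks: |JZ| = 10.80 ✓; ∠(JZ, ZG) = 90.00° ✓; |ZG| = 21.90 ✓; |WG| = 64.73 ✓.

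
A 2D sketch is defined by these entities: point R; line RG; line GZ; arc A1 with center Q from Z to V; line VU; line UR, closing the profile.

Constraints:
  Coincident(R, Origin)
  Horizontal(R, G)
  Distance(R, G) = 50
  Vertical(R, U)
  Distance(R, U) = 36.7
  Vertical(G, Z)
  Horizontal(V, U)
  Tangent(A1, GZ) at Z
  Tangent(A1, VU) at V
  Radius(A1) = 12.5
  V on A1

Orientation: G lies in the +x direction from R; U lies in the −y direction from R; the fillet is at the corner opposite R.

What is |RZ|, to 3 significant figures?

55.5

R is at the origin; RG is horizontal with |RG| = 50.0 and G on the +x side, so G = (50.0, 0.00). RU is vertical with |RU| = 36.7 and U on the −y side, so U = (0.00, -36.7). The virtual corner opposite R is at (50.0, -36.7). Tangency of A1 to GZ means the radius QZ is perpendicular to GZ and since A1 is tangent to VU there, QV ⟂ VU, with radius 12.5, so the center Q sits 12.5 in from both sides at Q = (37.5, -24.2). That places the tangent points at Z = (50.0, -24.2) on GZ and V = (37.5, -36.7) on VU. Then |RZ| = |Z − R| = 55.5.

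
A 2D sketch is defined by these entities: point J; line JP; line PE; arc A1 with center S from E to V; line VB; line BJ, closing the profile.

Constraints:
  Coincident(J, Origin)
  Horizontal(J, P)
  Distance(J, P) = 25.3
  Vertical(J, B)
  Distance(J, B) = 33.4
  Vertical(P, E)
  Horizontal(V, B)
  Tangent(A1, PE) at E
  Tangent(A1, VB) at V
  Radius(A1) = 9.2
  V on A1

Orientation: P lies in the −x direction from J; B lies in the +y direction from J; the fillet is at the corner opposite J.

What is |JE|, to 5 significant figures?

35.010

The virtual corner opposite J is at (-25.300, 33.400). A1 meets PE tangentially, so SE is at right angles to PE and tangency of A1 to VB means the radius SV is perpendicular to VB, with radius 9.2, so the center S sits 9.2 in from both sides at S = (-16.100, 24.200). That places the tangent points at E = (-25.300, 24.200) on PE and V = (-16.100, 33.400) on VB. Then |JE| = |E − J| = 35.010.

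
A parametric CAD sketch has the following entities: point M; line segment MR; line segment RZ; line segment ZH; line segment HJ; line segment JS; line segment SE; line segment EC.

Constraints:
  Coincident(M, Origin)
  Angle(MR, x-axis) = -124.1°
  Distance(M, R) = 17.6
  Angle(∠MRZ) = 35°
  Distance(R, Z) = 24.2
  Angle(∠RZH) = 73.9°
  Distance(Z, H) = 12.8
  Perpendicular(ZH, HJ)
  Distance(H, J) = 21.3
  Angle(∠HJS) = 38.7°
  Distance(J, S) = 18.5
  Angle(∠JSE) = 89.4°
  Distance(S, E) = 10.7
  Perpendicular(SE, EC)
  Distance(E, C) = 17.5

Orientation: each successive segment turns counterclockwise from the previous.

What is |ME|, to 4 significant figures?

6.914

M is at the origin; MR runs at -124.1° with length 17.6, so R = (-9.867, -14.57). ∠MRZ = 35.0° gives RZ at 20.90° from the x-axis; with |RZ| = 24.2, Z = (12.74, -5.941). ∠RZH = 73.9° gives ZH at 127.0° from the x-axis; with |ZH| = 12.8, H = (5.037, 4.282). The perpendicularity gives HJ at right angles to ZH, so HJ runs at -143.0°; with |HJ| = 21.3, J = (-11.97, -8.537). ∠HJS = 38.7° gives JS at -1.700° from the x-axis; with |JS| = 18.5, S = (6.518, -9.086). ∠JSE = 89.4° gives SE at 88.90° from the x-axis; with |SE| = 10.7, E = (6.724, 1.612). Then |ME| = |E − M| = 6.914.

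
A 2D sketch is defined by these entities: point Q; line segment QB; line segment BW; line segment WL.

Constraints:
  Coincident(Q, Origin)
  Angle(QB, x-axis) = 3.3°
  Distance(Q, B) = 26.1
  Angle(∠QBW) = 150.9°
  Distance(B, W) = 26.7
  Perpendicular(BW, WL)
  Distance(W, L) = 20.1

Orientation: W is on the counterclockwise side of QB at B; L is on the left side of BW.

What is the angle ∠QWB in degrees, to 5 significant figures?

14.381°

Q is at the origin; QB runs at 3.3° with length 26.1, so B = 26.1·(cos 3.3°, sin 3.3°) = (26.057, 1.5024). ∠QBW = 150.9°, so BW runs at 3.3° + (180° − 150.9°) = 32.400° from the x-axis; with |BW| = 26.7, W = B + 26.7·(cos 32.400°, sin 32.400°) = (48.600, 15.809). Then cos ∠QWB = WQ·WB / (|WQ||WB|), giving 14.381°.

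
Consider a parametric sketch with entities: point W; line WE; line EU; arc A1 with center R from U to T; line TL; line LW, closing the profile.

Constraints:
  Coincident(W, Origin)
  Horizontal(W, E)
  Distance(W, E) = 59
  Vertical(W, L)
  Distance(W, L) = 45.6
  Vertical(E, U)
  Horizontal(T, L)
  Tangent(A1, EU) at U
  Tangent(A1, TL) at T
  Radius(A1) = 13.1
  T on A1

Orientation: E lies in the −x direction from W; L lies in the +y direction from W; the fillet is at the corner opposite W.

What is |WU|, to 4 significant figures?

67.36

W is at the origin; WE is horizontal with |WE| = 59.0 and E on the −x side, so E = (-59.00, 0.000). W and L share the same x with |WL| = 45.6 and L on the +y side, so L = (0.000, 45.60). The virtual corner opposite W is at (-59.00, 45.60). Since A1 is tangent to EU there, RU ⟂ EU and since A1 is tangent to TL there, RT ⟂ TL, with radius 13.1, so the center R sits 13.1 in from both sides at R = (-45.90, 32.50). That places the tangent points at U = (-59.00, 32.50) on EU and T = (-45.90, 45.60) on TL. Then |WU| = |U − W| = 67.36.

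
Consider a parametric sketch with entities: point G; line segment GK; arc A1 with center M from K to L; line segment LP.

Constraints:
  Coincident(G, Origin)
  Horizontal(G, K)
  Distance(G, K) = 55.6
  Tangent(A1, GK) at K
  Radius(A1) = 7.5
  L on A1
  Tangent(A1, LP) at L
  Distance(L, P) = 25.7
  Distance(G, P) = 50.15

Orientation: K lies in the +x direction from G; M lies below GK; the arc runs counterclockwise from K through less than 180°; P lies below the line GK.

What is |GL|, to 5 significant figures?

48.746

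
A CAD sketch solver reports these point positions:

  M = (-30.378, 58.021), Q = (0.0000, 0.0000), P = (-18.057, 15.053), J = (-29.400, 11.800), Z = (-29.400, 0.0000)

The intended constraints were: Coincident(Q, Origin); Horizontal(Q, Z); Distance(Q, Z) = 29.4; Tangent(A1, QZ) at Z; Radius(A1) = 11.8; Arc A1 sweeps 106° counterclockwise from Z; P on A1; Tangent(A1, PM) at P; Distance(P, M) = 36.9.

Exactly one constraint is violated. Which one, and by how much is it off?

Distance(P, M) = 36.9 — off by 7.80.

Q = (0.00, 0.00) ✓; Q.y = 0.00, Z.y = 0.00 ✓; |QZ| = 29.40 ✓; ∠(JZ, ZQ) = 90.00° ✓; |JZ| = 11.80 ✓; bearing(J→P) − bearing(J→Z) = 106.0° ✓; |JP| = 11.80 ✓; ∠(JP, PM) = 90.00° ✓; |PM| = 44.70 ✗.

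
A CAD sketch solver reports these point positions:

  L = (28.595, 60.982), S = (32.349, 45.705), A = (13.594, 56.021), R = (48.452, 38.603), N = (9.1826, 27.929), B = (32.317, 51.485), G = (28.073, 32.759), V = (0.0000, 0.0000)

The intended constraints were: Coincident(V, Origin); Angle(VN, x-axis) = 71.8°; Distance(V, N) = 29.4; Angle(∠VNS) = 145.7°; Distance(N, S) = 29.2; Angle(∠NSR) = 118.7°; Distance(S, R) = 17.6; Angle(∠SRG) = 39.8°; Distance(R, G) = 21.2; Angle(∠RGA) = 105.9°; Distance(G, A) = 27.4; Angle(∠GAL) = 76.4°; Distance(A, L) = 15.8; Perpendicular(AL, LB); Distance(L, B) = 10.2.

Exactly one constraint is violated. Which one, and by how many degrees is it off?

Perpendicular(AL, LB) — off by 3.10°.

V = (0.00, 0.00) ✓; VN at 71.80° ✓; |VN| = 29.40 ✓; ∠VNS = 145.7° ✓; |NS| = 29.20 ✓; ∠NSR = 118.7° ✓; |SR| = 17.60 ✓; ∠SRG = 39.80° ✓; |RG| = 21.20 ✓; ∠RGA = 105.9° ✓; |GA| = 27.40 ✓; ∠GAL = 76.40° ✓; |AL| = 15.80 ✓; ∠(AL, LB) = 86.90° ✗; |LB| = 10.20 ✓.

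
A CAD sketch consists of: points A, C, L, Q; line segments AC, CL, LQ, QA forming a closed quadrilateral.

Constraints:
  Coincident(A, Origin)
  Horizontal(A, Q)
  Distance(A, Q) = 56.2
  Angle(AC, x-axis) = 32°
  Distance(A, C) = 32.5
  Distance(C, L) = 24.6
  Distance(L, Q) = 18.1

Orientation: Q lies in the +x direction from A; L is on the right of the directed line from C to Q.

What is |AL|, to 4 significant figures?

39.01

A is at the origin; A and Q share the same y with |AQ| = 56.2 and Q in +x, so Q = (56.2, 0). AC runs at 32.0° with |AC| = 32.5, so C = (27.56, 17.22). L is determined by |CL| = 24.6 and |LQ| = 18.1 together: it lies at the intersection of circle(C, 24.6) and circle(Q, 18.1). With |CQ| = 33.42, the foot of the radical line on CQ is 20.86 from C and the perpendicular offset is √(24.6² − 20.86²) = 13.04. Taking the right-of-CQ solution: L = (38.72, -4.701).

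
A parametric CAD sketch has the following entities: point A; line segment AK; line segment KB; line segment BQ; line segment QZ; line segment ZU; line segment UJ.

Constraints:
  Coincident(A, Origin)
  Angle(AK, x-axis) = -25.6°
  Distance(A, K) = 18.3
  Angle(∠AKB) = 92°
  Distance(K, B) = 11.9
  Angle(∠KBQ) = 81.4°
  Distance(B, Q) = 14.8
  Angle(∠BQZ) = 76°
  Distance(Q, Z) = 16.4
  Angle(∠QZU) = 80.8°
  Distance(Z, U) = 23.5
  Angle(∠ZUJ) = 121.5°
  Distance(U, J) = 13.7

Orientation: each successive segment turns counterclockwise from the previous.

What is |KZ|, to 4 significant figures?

9.957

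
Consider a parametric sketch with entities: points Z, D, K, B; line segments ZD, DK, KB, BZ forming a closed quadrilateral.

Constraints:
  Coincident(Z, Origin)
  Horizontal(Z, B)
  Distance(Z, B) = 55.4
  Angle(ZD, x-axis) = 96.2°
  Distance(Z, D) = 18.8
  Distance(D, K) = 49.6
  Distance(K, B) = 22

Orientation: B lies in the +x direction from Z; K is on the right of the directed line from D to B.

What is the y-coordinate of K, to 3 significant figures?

-12.0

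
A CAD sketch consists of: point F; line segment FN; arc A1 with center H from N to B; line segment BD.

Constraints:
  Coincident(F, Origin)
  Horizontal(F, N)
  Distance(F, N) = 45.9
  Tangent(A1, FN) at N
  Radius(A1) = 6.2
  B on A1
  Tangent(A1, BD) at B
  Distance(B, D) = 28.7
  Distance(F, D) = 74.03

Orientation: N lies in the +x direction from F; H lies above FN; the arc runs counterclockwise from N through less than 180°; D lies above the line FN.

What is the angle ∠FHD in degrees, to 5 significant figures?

155.40°

Checks: |FN| = 45.90 ✓; |HB| = 6.200 ✓; ∠(HB, BD) = 90.00° ✓; |BD| = 28.70 ✓; |FD| = 74.03 ✓.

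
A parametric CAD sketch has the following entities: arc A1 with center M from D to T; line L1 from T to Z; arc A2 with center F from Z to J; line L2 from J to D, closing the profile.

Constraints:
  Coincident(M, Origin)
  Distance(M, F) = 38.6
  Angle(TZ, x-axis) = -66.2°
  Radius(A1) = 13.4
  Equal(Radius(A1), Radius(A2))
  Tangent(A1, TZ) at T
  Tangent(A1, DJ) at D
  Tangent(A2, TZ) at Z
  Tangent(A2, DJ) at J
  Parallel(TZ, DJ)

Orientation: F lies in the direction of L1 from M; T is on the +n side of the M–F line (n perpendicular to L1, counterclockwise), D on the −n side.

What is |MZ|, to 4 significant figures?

40.86

The slot axis is L1's direction at -66.2°, so u = (cos -66.2°, sin -66.2°) = (0.4035, -0.9150) and n = (−sin -66.2°, cos -66.2°) = (0.9150, 0.4035). M is at the origin and F lies 38.6 along u from M, so F = 38.6·u = (15.58, -35.32). Tangency of A1 to both parallel lines with radius 13.4 puts T and D at M ± 13.4·n: T = (12.26, 5.408), D = (-12.26, -5.408). Equal radii place Z and J the same way about F: Z = F + 13.4·n = (27.84, -29.91), J = F − 13.4·n = (3.316, -40.72). Then |MZ| = |Z − M| = 40.86.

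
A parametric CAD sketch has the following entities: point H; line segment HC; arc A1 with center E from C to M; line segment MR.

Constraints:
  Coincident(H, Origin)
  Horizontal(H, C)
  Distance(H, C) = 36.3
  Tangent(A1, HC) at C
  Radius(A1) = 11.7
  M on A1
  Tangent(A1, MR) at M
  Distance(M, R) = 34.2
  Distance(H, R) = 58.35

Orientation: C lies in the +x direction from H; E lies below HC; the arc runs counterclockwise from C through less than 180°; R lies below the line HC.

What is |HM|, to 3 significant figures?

28.9

Checks: |EC| = 11.70 ✓; |EM| = 11.70 ✓; ∠(EM, MR) = 90.00° ✓; |MR| = 34.20 ✓; |HR| = 58.35 ✓.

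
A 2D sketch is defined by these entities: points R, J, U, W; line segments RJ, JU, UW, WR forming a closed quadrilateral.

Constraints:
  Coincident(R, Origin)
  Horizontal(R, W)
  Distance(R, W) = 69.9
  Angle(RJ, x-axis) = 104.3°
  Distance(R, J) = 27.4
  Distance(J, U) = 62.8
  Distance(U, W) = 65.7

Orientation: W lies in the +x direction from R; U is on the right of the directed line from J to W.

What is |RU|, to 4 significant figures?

35.53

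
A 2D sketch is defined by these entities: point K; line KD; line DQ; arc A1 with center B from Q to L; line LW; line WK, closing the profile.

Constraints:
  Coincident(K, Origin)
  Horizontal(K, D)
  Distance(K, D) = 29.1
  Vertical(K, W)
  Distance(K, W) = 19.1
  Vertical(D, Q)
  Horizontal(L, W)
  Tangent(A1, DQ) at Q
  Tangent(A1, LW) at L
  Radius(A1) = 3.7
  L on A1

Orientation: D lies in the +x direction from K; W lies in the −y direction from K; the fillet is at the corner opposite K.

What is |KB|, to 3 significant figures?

29.7

K is at the origin; K and D share the same y with |KD| = 29.1 and D on the +x side, so D = (29.1, 0.00). K and W share the same x with |KW| = 19.1 and W on the −y side, so W = (0.00, -19.1). The virtual corner opposite K is at (29.1, -19.1). The tangent condition forces BQ to be normal to DQ and since A1 is tangent to LW there, BL ⟂ LW, with radius 3.7, so the center B sits 3.7 in from both sides at B = (25.4, -15.4). Then |KB| = |B − K| = 29.7.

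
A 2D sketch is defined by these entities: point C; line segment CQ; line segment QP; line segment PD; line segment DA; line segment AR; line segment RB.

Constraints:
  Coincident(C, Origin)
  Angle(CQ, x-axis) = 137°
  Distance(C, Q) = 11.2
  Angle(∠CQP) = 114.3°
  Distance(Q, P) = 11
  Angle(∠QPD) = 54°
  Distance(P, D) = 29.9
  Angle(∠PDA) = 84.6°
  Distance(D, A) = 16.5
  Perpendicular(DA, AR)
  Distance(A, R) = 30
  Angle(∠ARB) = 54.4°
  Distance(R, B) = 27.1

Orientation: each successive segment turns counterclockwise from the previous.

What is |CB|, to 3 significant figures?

13.5

The perpendicularity gives AR at right angles to DA, so AR runs at 154°; with |AR| = 30.0, R = (-12.6, 15.8). ∠ARB = 54.4° gives RB at -80.3° from the x-axis; with |RB| = 27.1, B = (-8.00, -10.9). Then |CB| = |B − C| = 13.5.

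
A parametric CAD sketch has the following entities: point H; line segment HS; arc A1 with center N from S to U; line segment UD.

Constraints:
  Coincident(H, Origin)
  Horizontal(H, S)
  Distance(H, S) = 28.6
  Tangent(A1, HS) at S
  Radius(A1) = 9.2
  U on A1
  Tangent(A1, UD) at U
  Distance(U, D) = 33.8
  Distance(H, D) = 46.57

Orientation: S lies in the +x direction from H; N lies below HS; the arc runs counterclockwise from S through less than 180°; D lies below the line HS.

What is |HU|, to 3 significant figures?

21.4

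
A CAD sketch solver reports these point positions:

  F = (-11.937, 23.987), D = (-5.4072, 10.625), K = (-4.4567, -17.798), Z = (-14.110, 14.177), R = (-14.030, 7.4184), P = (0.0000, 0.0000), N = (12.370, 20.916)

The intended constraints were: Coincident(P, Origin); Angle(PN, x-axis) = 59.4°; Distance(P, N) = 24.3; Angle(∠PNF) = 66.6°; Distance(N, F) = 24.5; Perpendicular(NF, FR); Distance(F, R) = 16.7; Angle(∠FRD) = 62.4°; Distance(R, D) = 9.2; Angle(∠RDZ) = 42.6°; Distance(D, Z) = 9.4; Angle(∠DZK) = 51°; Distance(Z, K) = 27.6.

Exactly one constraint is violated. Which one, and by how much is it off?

Distance(Z, K) = 27.6 — off by 5.80.

P = (0.00, 0.00) ✓; PN at 59.40° ✓; |PN| = 24.30 ✓; ∠PNF = 66.60° ✓; |NF| = 24.50 ✓; ∠(NF, FR) = 90.00° ✓; |FR| = 16.70 ✓; ∠FRD = 62.40° ✓; |RD| = 9.200 ✓; ∠RDZ = 42.60° ✓; |DZ| = 9.400 ✓; ∠DZK = 51.00° ✓; |ZK| = 33.40 ✗.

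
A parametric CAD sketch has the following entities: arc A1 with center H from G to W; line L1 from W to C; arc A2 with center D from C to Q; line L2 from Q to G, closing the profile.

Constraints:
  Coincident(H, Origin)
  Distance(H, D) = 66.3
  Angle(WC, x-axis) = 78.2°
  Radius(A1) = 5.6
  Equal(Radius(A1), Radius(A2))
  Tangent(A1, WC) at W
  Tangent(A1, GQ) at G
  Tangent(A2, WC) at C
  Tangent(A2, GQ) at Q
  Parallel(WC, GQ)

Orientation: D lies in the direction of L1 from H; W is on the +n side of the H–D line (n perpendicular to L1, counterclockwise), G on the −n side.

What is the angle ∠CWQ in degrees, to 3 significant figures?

9.59°

The slot axis is L1's direction at 78.2°, so u = (cos 78.2°, sin 78.2°) = (0.204, 0.979) and n = (−sin 78.2°, cos 78.2°) = (-0.979, 0.204). H is at the origin and D lies 66.3 along u from H, so D = 66.3·u = (13.6, 64.9). Tangency of A1 to both parallel lines with radius 5.6 puts W and G at H ± 5.6·n: W = (-5.48, 1.15), G = (5.48, -1.15). Equal radii place C and Q the same way about D: C = D + 5.6·n = (8.08, 66.0), Q = D − 5.6·n = (19.0, 63.8). Then cos ∠CWQ = WC·WQ / (|WC||WQ|), giving 9.59°.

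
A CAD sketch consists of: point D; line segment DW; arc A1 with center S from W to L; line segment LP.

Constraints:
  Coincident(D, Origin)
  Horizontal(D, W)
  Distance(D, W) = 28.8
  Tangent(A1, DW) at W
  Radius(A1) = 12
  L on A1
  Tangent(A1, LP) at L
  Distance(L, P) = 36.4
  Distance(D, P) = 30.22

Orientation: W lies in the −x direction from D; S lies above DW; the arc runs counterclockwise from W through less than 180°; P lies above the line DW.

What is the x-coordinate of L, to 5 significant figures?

-20.185

Checks: |SL| = 12.00 ✓; ∠(SL, LP) = 90.00° ✓; |LP| = 36.40 ✓; |DP| = 30.22 ✓.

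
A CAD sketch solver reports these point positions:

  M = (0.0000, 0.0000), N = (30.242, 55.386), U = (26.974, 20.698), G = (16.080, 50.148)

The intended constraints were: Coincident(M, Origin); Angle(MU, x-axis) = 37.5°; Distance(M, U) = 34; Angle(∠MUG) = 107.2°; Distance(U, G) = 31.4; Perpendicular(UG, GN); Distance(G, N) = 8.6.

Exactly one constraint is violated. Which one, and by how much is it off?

Distance(G, N) = 8.6 — off by 6.50.

M = (0.00, 0.00) ✓; MU at 37.50° ✓; |MU| = 34.00 ✓; ∠MUG = 107.2° ✓; |UG| = 31.40 ✓; ∠(UG, GN) = 90.00° ✓; |GN| = 15.10 ✗.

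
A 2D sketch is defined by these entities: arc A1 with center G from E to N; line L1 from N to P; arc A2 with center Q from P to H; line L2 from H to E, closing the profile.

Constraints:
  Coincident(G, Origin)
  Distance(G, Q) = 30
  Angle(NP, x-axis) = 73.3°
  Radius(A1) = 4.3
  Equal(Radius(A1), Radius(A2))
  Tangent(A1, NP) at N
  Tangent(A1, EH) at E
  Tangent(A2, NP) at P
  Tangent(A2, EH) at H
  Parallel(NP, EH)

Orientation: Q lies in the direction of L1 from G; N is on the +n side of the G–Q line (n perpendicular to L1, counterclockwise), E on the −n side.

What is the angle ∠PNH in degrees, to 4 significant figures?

16.00°

The slot axis is L1's direction at 73.3°, so u = (cos 73.3°, sin 73.3°) = (0.2874, 0.9578) and n = (−sin 73.3°, cos 73.3°) = (-0.9578, 0.2874). G is at the origin and Q lies 30.0 along u from G, so Q = 30.0·u = (8.621, 28.73). Tangency of A1 to both parallel lines with radius 4.3 puts N and E at G ± 4.3·n: N = (-4.119, 1.236), E = (4.119, -1.236). Equal radii place P and H the same way about Q: P = Q + 4.3·n = (4.502, 29.97), H = Q − 4.3·n = (12.74, 27.50). Then cos ∠PNH = NP·NH / (|NP||NH|), giving 16.00°.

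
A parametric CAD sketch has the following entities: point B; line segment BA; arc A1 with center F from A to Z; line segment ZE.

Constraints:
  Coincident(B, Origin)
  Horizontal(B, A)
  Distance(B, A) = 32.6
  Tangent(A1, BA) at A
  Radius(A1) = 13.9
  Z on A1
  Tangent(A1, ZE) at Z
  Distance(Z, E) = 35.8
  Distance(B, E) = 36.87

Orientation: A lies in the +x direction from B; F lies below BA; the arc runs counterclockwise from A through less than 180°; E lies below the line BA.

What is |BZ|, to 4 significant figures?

21.82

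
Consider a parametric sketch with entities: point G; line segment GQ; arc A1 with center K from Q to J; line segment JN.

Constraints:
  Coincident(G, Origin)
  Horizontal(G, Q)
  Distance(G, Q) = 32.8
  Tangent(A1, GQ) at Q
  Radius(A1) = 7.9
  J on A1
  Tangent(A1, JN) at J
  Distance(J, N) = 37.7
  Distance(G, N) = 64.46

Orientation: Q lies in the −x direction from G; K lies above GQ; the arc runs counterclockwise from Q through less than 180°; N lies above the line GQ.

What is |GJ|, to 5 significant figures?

29.049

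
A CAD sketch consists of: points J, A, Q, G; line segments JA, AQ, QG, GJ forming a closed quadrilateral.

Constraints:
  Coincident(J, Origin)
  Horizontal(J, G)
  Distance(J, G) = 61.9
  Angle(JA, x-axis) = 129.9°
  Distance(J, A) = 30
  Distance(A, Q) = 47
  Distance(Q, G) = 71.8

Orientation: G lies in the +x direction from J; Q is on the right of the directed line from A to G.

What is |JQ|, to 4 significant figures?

23.09

Checks: |AQ| = 47.00 ✓; |QG| = 71.80 ✓.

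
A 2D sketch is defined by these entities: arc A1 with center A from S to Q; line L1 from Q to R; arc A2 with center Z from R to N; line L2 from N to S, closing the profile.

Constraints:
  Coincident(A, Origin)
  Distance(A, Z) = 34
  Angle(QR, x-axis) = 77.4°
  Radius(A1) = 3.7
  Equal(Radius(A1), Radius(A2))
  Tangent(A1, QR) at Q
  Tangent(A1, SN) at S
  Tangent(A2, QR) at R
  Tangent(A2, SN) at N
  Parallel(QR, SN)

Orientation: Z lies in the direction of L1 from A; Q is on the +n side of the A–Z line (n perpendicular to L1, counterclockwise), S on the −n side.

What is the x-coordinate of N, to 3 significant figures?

11.0

The slot axis is L1's direction at 77.4°, so u = (cos 77.4°, sin 77.4°) = (0.218, 0.976) and n = (−sin 77.4°, cos 77.4°) = (-0.976, 0.218). A is at the origin and Z lies 34.0 along u from A, so Z = 34.0·u = (7.42, 33.2). Tangency of A1 to both parallel lines with radius 3.7 puts Q and S at A ± 3.7·n: Q = (-3.61, 0.807), S = (3.61, -0.807). Equal radii place R and N the same way about Z: R = Z + 3.7·n = (3.81, 34.0), N = Z − 3.7·n = (11.0, 32.4). So N.x = 11.0.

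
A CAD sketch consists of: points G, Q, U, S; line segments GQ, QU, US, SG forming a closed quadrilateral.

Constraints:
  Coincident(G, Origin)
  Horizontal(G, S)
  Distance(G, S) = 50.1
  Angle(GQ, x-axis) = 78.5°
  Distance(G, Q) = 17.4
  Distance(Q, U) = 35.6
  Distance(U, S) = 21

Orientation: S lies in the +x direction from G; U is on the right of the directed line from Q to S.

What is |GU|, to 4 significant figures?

30.84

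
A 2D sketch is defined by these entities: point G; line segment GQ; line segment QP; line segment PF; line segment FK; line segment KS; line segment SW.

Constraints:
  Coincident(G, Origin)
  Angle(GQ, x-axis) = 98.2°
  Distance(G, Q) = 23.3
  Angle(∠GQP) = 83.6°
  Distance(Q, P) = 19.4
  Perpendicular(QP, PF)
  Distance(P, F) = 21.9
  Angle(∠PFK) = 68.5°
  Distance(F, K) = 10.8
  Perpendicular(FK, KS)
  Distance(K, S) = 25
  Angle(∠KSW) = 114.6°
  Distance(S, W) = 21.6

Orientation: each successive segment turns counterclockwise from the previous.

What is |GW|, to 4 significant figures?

47.79

The perpendicularity gives KS at right angles to FK, so KS runs at 126.1°; with |KS| = 25.0, S = (-22.58, 23.54). ∠KSW = 114.6° gives SW at -168.5° from the x-axis; with |SW| = 21.6, W = (-43.75, 19.24). Then |GW| = |W − G| = 47.79.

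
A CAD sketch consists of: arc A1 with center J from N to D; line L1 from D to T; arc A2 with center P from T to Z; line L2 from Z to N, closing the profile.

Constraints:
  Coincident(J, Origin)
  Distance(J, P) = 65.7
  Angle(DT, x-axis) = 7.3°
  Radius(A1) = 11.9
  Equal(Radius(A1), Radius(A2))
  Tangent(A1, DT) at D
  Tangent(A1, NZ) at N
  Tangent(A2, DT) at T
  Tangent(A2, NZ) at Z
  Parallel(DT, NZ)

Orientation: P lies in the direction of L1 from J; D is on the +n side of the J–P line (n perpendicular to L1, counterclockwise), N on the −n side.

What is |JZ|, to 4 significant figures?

66.77

Tangency of A1 to both parallel lines with radius 11.9 puts D and N at J ± 11.9·n: D = (-1.512, 11.80), N = (1.512, -11.80). Equal radii place T and Z the same way about P: T = P + 11.9·n = (63.66, 20.15), Z = P − 11.9·n = (66.68, -3.455). Then |JZ| = |Z − J| = 66.77.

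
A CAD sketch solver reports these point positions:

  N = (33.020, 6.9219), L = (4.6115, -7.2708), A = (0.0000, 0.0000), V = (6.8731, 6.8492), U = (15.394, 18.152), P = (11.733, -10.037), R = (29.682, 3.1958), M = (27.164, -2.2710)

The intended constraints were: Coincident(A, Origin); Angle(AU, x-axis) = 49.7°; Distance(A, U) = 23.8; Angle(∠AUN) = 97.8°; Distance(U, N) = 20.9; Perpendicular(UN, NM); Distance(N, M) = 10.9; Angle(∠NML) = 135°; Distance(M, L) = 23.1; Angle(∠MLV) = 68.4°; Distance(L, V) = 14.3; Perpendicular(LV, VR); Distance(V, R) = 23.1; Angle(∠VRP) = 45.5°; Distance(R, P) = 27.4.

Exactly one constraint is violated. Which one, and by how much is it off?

Distance(R, P) = 27.4 — off by 5.10.

A = (0.00, 0.00) ✓; AU at 49.70° ✓; |AU| = 23.80 ✓; ∠AUN = 97.80° ✓; |UN| = 20.90 ✓; ∠(UN, NM) = 90.00° ✓; |NM| = 10.90 ✓; ∠NML = 135.0° ✓; |ML| = 23.10 ✓; ∠MLV = 68.40° ✓; |LV| = 14.30 ✓; ∠(LV, VR) = 90.00° ✓; |VR| = 23.10 ✓; ∠VRP = 45.50° ✓; |RP| = 22.30 ✗.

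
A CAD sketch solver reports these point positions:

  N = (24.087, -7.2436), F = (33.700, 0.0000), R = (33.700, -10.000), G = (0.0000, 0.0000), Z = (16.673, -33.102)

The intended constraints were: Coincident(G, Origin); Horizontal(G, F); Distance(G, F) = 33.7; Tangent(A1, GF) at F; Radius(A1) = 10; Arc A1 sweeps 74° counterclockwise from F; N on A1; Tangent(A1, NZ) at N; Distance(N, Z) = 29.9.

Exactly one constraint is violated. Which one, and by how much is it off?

Distance(N, Z) = 29.9 — off by 3.00.

G = (0.00, 0.00) ✓; G.y = 0.00, F.y = 0.00 ✓; |GF| = 33.70 ✓; ∠(RF, FG) = 90.00° ✓; |RF| = 10.00 ✓; bearing(R→N) − bearing(R→F) = 74.00° ✓; |RN| = 10.00 ✓; ∠(RN, NZ) = 90.00° ✓; |NZ| = 26.90 ✗.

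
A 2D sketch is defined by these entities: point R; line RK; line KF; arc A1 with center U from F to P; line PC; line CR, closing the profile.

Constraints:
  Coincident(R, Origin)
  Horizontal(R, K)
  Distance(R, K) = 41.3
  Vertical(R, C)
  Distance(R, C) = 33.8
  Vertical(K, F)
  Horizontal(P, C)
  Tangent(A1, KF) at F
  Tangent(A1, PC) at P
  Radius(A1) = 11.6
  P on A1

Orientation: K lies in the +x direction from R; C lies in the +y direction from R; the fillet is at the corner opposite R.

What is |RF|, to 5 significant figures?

46.888

The virtual corner opposite R is at (41.300, 33.800). Tangency of A1 to KF means the radius UF is perpendicular to KF and tangency of A1 to PC means the radius UP is perpendicular to PC, with radius 11.6, so the center U sits 11.6 in from both sides at U = (29.700, 22.200). That places the tangent points at F = (41.300, 22.200) on KF and P = (29.700, 33.800) on PC. Then |RF| = |F − R| = 46.888.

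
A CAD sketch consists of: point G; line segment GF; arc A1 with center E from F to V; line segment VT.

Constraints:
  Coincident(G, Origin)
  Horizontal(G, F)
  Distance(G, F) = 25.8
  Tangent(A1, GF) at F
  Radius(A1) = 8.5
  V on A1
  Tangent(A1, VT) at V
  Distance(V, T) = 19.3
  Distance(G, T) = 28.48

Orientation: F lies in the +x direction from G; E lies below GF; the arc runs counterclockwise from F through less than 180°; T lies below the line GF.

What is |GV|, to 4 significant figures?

18.71

Checks: ∠(EF, FG) = 90.00° ✓; |EV| = 8.500 ✓; ∠(EV, VT) = 90.00° ✓; |VT| = 19.30 ✓; |GT| = 28.48 ✓.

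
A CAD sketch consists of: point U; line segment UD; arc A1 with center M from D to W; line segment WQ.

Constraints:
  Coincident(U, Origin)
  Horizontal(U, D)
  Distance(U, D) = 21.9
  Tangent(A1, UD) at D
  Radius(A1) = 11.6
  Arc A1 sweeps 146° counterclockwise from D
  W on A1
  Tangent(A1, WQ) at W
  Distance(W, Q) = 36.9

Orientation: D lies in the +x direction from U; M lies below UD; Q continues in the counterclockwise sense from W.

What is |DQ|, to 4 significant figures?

48.30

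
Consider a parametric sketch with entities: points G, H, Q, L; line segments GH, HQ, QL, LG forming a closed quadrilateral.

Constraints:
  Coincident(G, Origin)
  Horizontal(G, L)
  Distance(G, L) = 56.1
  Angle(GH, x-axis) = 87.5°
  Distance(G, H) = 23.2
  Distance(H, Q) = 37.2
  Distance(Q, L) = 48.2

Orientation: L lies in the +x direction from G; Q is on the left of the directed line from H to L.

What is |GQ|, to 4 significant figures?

53.59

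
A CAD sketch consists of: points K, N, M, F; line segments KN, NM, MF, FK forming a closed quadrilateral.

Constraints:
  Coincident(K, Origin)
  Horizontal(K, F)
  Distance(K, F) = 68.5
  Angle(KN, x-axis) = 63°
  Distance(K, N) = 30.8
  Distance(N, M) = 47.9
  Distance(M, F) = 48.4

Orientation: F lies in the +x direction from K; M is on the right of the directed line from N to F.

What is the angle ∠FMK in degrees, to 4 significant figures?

117.7°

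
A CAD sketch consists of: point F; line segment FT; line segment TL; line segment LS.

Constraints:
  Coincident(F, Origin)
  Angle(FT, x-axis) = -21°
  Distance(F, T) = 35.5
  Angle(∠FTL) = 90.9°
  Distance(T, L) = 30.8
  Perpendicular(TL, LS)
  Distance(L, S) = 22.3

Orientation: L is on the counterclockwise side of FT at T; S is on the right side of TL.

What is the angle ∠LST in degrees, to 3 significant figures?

54.1°

F is at the origin; FT runs at -21.0° with length 35.5, so T = 35.5·(cos -21.0°, sin -21.0°) = (33.1, -12.7). ∠FTL = 90.9°, so TL runs at -21.0° + (180° − 90.9°) = 68.1° from the x-axis; with |TL| = 30.8, L = T + 30.8·(cos 68.1°, sin 68.1°) = (44.6, 15.9). TL is perpendicular to LS; with |LS| = 22.3 on the right of TL, S = L + 22.3·(0.928, -0.373) = (65.3, 7.54). Then cos ∠LST = SL·ST / (|SL||ST|), giving 54.1°.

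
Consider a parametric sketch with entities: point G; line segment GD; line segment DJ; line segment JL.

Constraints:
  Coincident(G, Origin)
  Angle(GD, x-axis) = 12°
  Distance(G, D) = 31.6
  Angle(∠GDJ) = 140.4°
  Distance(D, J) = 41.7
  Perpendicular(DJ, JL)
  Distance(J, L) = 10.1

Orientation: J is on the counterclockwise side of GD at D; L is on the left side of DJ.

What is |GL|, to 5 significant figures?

66.807

G is at the origin; GD runs at 12.0° with length 31.6, so D = 31.6·(cos 12.0°, sin 12.0°) = (30.909, 6.5700). ∠GDJ = 140.4°, so DJ runs at 12.0° + (180° − 140.4°) = 51.600° from the x-axis; with |DJ| = 41.7, J = D + 41.7·(cos 51.600°, sin 51.600°) = (56.811, 39.250). DJ is perpendicular to JL; with |JL| = 10.1 on the left of DJ, L = J + 10.1·(-0.78369, 0.62115) = (48.896, 45.524). Then |GL| = |L − G| = 66.807.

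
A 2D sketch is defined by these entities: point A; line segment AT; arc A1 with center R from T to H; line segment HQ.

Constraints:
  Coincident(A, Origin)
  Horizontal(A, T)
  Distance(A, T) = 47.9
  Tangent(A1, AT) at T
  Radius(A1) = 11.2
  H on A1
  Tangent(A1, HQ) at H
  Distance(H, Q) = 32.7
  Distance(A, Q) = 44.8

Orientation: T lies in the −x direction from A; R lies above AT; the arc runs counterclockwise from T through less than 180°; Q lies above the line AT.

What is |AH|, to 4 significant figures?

38.18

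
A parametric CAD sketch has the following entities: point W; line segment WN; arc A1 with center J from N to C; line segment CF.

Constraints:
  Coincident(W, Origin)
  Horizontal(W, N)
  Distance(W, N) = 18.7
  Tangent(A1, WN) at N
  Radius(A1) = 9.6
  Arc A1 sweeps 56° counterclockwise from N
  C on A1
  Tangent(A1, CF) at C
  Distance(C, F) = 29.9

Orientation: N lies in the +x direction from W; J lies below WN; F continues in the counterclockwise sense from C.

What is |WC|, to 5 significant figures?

11.545

Since A1 is tangent to WN there, JN ⟂ WN, so J = N + (0, -9.6) = (18.700, -9.6000). On A1, N sits at bearing 90° from J; a 56° counterclockwise sweep puts C at bearing 146°, so C = J + 9.6·(cos 146°, sin 146°) = (10.741, -4.2317). Then |WC| = |C − W| = 11.545.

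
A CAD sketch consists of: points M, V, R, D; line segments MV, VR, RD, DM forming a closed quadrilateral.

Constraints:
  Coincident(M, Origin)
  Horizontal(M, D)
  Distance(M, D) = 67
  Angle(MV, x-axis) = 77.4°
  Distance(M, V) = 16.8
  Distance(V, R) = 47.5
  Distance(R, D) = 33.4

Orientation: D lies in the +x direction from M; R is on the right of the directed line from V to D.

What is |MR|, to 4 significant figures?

41.37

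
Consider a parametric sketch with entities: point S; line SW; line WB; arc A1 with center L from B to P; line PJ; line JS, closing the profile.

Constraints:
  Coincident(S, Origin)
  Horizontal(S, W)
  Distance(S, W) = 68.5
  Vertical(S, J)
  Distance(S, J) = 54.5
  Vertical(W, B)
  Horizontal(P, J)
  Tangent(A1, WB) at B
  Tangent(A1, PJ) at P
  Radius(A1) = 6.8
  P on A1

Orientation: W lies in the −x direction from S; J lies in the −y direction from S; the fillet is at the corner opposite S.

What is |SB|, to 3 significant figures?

83.5

S is at the origin; S and W share the same y with |SW| = 68.5 and W on the −x side, so W = (-68.5, 0.00). SJ is vertical with |SJ| = 54.5 and J on the −y side, so J = (0.00, -54.5). The virtual corner opposite S is at (-68.5, -54.5). Tangency of A1 to WB means the radius LB is perpendicular to WB and since A1 is tangent to PJ there, LP ⟂ PJ, with radius 6.8, so the center L sits 6.8 in from both sides at L = (-61.7, -47.7). That places the tangent points at B = (-68.5, -47.7) on WB and P = (-61.7, -54.5) on PJ. Then |SB| = |B − S| = 83.5.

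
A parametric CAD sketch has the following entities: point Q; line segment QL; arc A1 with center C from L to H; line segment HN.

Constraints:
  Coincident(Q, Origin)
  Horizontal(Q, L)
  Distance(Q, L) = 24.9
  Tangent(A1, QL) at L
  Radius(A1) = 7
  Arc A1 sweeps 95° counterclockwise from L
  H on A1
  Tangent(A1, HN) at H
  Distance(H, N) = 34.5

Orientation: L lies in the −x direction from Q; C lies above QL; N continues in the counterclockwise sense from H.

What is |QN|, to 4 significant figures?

46.91

Q is at the origin; Q and L share the same y with |QL| = 24.9 and L on the −x side, so L = (-24.90, 0.000). A1 meets QL tangentially, so CL is at right angles to QL, so C = L + (0, 7) = (-24.90, 7.000). On A1, L sits at bearing -90° from C; a 95° counterclockwise sweep puts H at bearing 5°, so H = C + 7.0·(cos 5°, sin 5°) = (-17.93, 7.610). Since A1 is tangent to HN there, CH ⟂ HN, so HN runs along (−sin 5°, cos 5°); with |HN| = 34.5, N = (-20.93, 41.98). Then |QN| = |N − Q| = 46.91.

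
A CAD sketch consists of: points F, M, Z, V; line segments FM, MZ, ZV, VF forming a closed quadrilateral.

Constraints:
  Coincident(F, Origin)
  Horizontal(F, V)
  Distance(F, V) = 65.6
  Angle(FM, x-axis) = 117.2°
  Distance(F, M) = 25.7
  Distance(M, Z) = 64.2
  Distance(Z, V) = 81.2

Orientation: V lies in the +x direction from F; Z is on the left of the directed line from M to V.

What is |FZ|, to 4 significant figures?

78.06

Checks: |MZ| = 64.20 ✓; |ZV| = 81.20 ✓.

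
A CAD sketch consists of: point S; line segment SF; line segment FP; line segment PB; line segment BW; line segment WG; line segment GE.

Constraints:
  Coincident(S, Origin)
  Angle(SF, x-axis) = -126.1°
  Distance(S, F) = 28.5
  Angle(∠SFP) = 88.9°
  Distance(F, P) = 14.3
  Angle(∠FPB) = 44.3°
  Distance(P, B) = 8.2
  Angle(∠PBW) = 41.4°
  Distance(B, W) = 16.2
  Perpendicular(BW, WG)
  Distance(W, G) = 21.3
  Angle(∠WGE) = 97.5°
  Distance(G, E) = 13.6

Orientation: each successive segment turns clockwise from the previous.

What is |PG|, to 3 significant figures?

18.8

∠PBW = 41.4° gives BW at -131° from the x-axis; with |BW| = 16.2, W = (-30.8, -25.5). BW is perpendicular to WG, so WG runs at 138°; with |WG| = 21.3, G = (-46.7, -11.4). Then |PG| = |G − P| = 18.8.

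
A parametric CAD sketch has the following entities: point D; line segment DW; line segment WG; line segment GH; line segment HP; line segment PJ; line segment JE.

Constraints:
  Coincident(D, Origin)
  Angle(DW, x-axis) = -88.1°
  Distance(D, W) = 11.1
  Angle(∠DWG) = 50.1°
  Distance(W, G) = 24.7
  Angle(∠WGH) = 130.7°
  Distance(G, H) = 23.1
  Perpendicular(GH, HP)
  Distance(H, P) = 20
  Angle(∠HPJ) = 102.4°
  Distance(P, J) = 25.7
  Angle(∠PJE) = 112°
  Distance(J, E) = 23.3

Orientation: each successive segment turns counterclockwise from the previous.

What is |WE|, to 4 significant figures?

12.47

∠HPJ = 102.4° gives PJ at -101.3° from the x-axis; with |PJ| = 25.7, J = (-6.694, 2.879). ∠PJE = 112.0° gives JE at -33.30° from the x-axis; with |JE| = 23.3, E = (12.78, -9.913). Then |WE| = |E − W| = 12.47.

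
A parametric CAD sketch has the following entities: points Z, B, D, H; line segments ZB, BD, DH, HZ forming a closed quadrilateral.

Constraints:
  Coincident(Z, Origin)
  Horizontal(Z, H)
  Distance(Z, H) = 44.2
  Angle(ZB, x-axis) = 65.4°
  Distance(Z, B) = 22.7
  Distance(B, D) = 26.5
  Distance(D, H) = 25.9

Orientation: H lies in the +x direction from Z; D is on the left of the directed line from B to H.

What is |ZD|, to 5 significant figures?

43.251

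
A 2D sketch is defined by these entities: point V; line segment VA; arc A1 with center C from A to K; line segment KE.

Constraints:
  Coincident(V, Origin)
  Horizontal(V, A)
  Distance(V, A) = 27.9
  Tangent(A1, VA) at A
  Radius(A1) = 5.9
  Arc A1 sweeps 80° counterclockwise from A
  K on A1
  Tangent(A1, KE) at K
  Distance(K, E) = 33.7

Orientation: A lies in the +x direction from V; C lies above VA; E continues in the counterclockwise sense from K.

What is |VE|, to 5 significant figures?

54.900

On A1, A sits at bearing -90° from C; an 80° counterclockwise sweep puts K at bearing -10°, so K = C + 5.9·(cos -10°, sin -10°) = (33.710, 4.8755). Tangency of A1 to KE means the radius CK is perpendicular to KE, so KE runs along (−sin -10°, cos -10°); with |KE| = 33.7, E = (39.562, 38.063). Then |VE| = |E − V| = 54.900.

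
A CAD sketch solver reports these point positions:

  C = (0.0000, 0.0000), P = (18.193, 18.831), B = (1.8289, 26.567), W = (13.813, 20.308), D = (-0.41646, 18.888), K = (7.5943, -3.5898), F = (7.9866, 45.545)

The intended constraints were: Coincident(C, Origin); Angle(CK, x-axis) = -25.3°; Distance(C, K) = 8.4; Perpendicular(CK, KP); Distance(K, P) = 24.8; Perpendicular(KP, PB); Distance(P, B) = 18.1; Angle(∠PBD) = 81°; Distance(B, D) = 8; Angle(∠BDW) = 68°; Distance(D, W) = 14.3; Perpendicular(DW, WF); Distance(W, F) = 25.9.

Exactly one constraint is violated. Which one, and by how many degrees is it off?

Perpendicular(DW, WF) — off by 7.30°.

C = (0.00, 0.00) ✓; CK at -25.30° ✓; |CK| = 8.400 ✓; ∠(CK, KP) = 90.00° ✓; |KP| = 24.80 ✓; ∠(KP, PB) = 90.00° ✓; |PB| = 18.10 ✓; ∠PBD = 81.00° ✓; |BD| = 8.001 ✓; ∠BDW = 68.00° ✓; |DW| = 14.30 ✓; ∠(DW, WF) = 97.30° ✗; |WF| = 25.90 ✓.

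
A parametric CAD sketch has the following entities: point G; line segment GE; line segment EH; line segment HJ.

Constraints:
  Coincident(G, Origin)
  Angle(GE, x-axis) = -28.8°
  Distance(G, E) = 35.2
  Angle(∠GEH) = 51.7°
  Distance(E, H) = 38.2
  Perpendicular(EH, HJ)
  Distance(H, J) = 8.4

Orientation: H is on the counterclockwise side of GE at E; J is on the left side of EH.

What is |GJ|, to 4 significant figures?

25.26

G is at the origin; GE runs at -28.8° with length 35.2, so E = 35.2·(cos -28.8°, sin -28.8°) = (30.85, -16.96). ∠GEH = 51.7°, so EH runs at -28.8° + (180° − 51.7°) = 99.50° from the x-axis; with |EH| = 38.2, H = E + 38.2·(cos 99.50°, sin 99.50°) = (24.54, 20.72). EH is perpendicular to HJ; with |HJ| = 8.4 on the left of EH, J = H + 8.4·(-0.9863, -0.1650) = (16.26, 19.33). Then |GJ| = |J − G| = 25.26.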